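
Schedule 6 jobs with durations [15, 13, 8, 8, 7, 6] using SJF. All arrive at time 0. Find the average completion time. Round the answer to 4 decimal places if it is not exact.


SJF order (ascending): [6, 7, 8, 8, 13, 15]
Completion times:
  Job 1: burst=6, C=6
  Job 2: burst=7, C=13
  Job 3: burst=8, C=21
  Job 4: burst=8, C=29
  Job 5: burst=13, C=42
  Job 6: burst=15, C=57
Average completion = 168/6 = 28.0

28.0


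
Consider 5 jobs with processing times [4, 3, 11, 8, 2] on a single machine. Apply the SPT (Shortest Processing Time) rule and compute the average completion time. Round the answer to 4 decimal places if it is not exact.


Sort jobs by processing time (SPT order): [2, 3, 4, 8, 11]
Compute completion times sequentially:
  Job 1: processing = 2, completes at 2
  Job 2: processing = 3, completes at 5
  Job 3: processing = 4, completes at 9
  Job 4: processing = 8, completes at 17
  Job 5: processing = 11, completes at 28
Sum of completion times = 61
Average completion time = 61/5 = 12.2

12.2


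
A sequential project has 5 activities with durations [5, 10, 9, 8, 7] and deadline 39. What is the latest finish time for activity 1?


LF(activity 1) = deadline - sum of successor durations
Successors: activities 2 through 5 with durations [10, 9, 8, 7]
Sum of successor durations = 34
LF = 39 - 34 = 5

5


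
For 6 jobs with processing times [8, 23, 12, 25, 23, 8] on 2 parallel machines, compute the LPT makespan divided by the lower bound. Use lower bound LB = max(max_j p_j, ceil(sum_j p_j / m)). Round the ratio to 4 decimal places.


LPT order: [25, 23, 23, 12, 8, 8]
Machine loads after assignment: [53, 46]
LPT makespan = 53
Lower bound = max(max_job, ceil(total/2)) = max(25, 50) = 50
Ratio = 53 / 50 = 1.06

1.06


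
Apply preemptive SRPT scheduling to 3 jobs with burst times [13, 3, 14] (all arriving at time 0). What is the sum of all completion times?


Since all jobs arrive at t=0, SRPT equals SPT ordering.
SPT order: [3, 13, 14]
Completion times:
  Job 1: p=3, C=3
  Job 2: p=13, C=16
  Job 3: p=14, C=30
Total completion time = 3 + 16 + 30 = 49

49


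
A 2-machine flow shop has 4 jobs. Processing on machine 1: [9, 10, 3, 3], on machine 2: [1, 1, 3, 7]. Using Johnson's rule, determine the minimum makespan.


Apply Johnson's rule:
  Group 1 (a <= b): [(3, 3, 3), (4, 3, 7)]
  Group 2 (a > b): [(1, 9, 1), (2, 10, 1)]
Optimal job order: [3, 4, 1, 2]
Schedule:
  Job 3: M1 done at 3, M2 done at 6
  Job 4: M1 done at 6, M2 done at 13
  Job 1: M1 done at 15, M2 done at 16
  Job 2: M1 done at 25, M2 done at 26
Makespan = 26

26


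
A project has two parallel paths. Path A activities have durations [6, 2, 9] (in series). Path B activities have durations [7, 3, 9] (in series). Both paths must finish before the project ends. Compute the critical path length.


Path A total = 6 + 2 + 9 = 17
Path B total = 7 + 3 + 9 = 19
Critical path = longest path = max(17, 19) = 19

19


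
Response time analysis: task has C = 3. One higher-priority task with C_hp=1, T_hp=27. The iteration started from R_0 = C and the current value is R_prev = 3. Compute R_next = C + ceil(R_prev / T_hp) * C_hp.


R_next = C + ceil(R_prev / T_hp) * C_hp
ceil(3 / 27) = ceil(0.1111) = 1
Interference = 1 * 1 = 1
R_next = 3 + 1 = 4

4


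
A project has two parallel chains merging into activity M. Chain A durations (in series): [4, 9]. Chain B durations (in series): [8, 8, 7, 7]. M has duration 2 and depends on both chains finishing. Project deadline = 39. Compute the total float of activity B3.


Forward pass: ES(B3) = sum of predecessors on chain B = 16
EF = ES + duration = 16 + 7 = 23
Backward pass: LF(M) = deadline = 39; LS(M) = 39 - 2 = 37
LF(B3) = LS(M) - sum(successors on chain B) = 37 - 7 = 30
LS = LF - duration = 30 - 7 = 23
Total float = LS - ES = 23 - 16 = 7

7


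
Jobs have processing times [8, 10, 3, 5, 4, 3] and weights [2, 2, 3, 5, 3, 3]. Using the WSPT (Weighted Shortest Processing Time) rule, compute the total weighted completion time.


Compute p/w ratios and sort ascending (WSPT): [(3, 3), (5, 5), (3, 3), (4, 3), (8, 2), (10, 2)]
Compute weighted completion times:
  Job (p=3,w=3): C=3, w*C=3*3=9
  Job (p=5,w=5): C=8, w*C=5*8=40
  Job (p=3,w=3): C=11, w*C=3*11=33
  Job (p=4,w=3): C=15, w*C=3*15=45
  Job (p=8,w=2): C=23, w*C=2*23=46
  Job (p=10,w=2): C=33, w*C=2*33=66
Total weighted completion time = 239

239


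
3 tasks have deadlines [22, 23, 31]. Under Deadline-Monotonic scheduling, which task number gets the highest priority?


Sort tasks by relative deadline (ascending):
  Task 1: deadline = 22
  Task 2: deadline = 23
  Task 3: deadline = 31
Priority order (highest first): [1, 2, 3]
Highest priority task = 1

1


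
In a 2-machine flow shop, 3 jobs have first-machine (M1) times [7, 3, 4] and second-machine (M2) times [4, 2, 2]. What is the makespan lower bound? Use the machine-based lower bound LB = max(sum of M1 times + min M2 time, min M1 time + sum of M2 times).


LB1 = sum(M1 times) + min(M2 times) = 14 + 2 = 16
LB2 = min(M1 times) + sum(M2 times) = 3 + 8 = 11
Lower bound = max(LB1, LB2) = max(16, 11) = 16

16


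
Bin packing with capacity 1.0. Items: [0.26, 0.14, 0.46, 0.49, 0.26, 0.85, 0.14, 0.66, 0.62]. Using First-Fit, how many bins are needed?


Place items sequentially using First-Fit:
  Item 0.26 -> new Bin 1
  Item 0.14 -> Bin 1 (now 0.4)
  Item 0.46 -> Bin 1 (now 0.86)
  Item 0.49 -> new Bin 2
  Item 0.26 -> Bin 2 (now 0.75)
  Item 0.85 -> new Bin 3
  Item 0.14 -> Bin 1 (now 1.0)
  Item 0.66 -> new Bin 4
  Item 0.62 -> new Bin 5
Total bins used = 5

5


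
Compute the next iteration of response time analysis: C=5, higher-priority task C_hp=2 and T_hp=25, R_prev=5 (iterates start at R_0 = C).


R_next = C + ceil(R_prev / T_hp) * C_hp
ceil(5 / 25) = ceil(0.2) = 1
Interference = 1 * 2 = 2
R_next = 5 + 2 = 7

7


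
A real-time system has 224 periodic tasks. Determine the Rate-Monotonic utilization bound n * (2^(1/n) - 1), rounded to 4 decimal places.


Compute 2^(1/224) = 1.0030991997
Subtract 1: 1.0030991997 - 1 = 0.0030991997
Multiply by n: 224 * 0.0030991997 = 0.6942207328
Round to 4 dp: 0.6942

0.6942


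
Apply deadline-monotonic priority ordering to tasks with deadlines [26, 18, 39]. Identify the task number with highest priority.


Sort tasks by relative deadline (ascending):
  Task 2: deadline = 18
  Task 1: deadline = 26
  Task 3: deadline = 39
Priority order (highest first): [2, 1, 3]
Highest priority task = 2

2


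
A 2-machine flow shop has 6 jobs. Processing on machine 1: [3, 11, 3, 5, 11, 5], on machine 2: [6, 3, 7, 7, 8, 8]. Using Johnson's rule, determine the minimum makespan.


Apply Johnson's rule:
  Group 1 (a <= b): [(1, 3, 6), (3, 3, 7), (4, 5, 7), (6, 5, 8)]
  Group 2 (a > b): [(5, 11, 8), (2, 11, 3)]
Optimal job order: [1, 3, 4, 6, 5, 2]
Schedule:
  Job 1: M1 done at 3, M2 done at 9
  Job 3: M1 done at 6, M2 done at 16
  Job 4: M1 done at 11, M2 done at 23
  Job 6: M1 done at 16, M2 done at 31
  Job 5: M1 done at 27, M2 done at 39
  Job 2: M1 done at 38, M2 done at 42
Makespan = 42

42


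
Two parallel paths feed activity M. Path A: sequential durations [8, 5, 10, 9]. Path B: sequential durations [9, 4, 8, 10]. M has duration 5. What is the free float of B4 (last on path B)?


ES(B4) = sum of predecessors on chain B = 21
EF(B4) = ES + duration = 21 + 10 = 31
Successor of B4 is M. ES(M) = max(sum(A), sum(B)) = max(32, 31) = 32
Free float = ES(successor) - EF(current) = 32 - 31 = 1

1


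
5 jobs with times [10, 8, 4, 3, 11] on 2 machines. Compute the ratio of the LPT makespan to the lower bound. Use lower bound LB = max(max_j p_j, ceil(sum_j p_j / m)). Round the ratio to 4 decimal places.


LPT order: [11, 10, 8, 4, 3]
Machine loads after assignment: [18, 18]
LPT makespan = 18
Lower bound = max(max_job, ceil(total/2)) = max(11, 18) = 18
Ratio = 18 / 18 = 1.0

1.0


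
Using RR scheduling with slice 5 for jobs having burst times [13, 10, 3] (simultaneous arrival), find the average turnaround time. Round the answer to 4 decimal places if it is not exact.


Time quantum = 5
Execution trace:
  J1 runs 5 units, time = 5
  J2 runs 5 units, time = 10
  J3 runs 3 units, time = 13
  J1 runs 5 units, time = 18
  J2 runs 5 units, time = 23
  J1 runs 3 units, time = 26
Finish times: [26, 23, 13]
Average turnaround = 62/3 = 20.6667

20.6667


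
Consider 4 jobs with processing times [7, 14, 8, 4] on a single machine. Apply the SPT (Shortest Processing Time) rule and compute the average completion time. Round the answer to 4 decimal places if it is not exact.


Sort jobs by processing time (SPT order): [4, 7, 8, 14]
Compute completion times sequentially:
  Job 1: processing = 4, completes at 4
  Job 2: processing = 7, completes at 11
  Job 3: processing = 8, completes at 19
  Job 4: processing = 14, completes at 33
Sum of completion times = 67
Average completion time = 67/4 = 16.75

16.75


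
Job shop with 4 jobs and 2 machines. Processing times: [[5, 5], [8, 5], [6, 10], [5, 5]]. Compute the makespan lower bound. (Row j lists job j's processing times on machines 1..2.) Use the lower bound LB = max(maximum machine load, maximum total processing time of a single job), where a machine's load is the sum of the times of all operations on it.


Machine loads:
  Machine 1: 5 + 8 + 6 + 5 = 24
  Machine 2: 5 + 5 + 10 + 5 = 25
Max machine load = 25
Job totals:
  Job 1: 10
  Job 2: 13
  Job 3: 16
  Job 4: 10
Max job total = 16
Lower bound = max(25, 16) = 25

25


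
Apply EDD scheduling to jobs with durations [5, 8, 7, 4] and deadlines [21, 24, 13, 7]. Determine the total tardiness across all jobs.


Sort by due date (EDD order): [(4, 7), (7, 13), (5, 21), (8, 24)]
Compute completion times and tardiness:
  Job 1: p=4, d=7, C=4, tardiness=max(0,4-7)=0
  Job 2: p=7, d=13, C=11, tardiness=max(0,11-13)=0
  Job 3: p=5, d=21, C=16, tardiness=max(0,16-21)=0
  Job 4: p=8, d=24, C=24, tardiness=max(0,24-24)=0
Total tardiness = 0

0


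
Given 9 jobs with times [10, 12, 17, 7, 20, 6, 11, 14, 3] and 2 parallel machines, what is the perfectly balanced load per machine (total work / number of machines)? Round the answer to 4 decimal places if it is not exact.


Total processing time = 10 + 12 + 17 + 7 + 20 + 6 + 11 + 14 + 3 = 100
Number of machines = 2
Ideal balanced load = 100 / 2 = 50.0

50.0


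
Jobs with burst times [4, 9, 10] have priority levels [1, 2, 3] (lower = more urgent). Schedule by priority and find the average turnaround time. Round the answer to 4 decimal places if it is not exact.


Sort by priority (ascending = highest first):
Order: [(1, 4), (2, 9), (3, 10)]
Completion times:
  Priority 1, burst=4, C=4
  Priority 2, burst=9, C=13
  Priority 3, burst=10, C=23
Average turnaround = 40/3 = 13.3333

13.3333


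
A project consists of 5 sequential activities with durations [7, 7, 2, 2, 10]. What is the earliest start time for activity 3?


Activity 3 starts after activities 1 through 2 complete.
Predecessor durations: [7, 7]
ES = 7 + 7 = 14

14


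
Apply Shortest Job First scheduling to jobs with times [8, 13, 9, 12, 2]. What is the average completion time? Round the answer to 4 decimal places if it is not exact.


SJF order (ascending): [2, 8, 9, 12, 13]
Completion times:
  Job 1: burst=2, C=2
  Job 2: burst=8, C=10
  Job 3: burst=9, C=19
  Job 4: burst=12, C=31
  Job 5: burst=13, C=44
Average completion = 106/5 = 21.2

21.2


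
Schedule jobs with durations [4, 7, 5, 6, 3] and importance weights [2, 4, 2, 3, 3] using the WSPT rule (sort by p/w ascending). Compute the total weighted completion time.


Compute p/w ratios and sort ascending (WSPT): [(3, 3), (7, 4), (4, 2), (6, 3), (5, 2)]
Compute weighted completion times:
  Job (p=3,w=3): C=3, w*C=3*3=9
  Job (p=7,w=4): C=10, w*C=4*10=40
  Job (p=4,w=2): C=14, w*C=2*14=28
  Job (p=6,w=3): C=20, w*C=3*20=60
  Job (p=5,w=2): C=25, w*C=2*25=50
Total weighted completion time = 187

187


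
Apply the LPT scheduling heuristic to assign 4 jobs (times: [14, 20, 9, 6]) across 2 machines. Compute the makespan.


Sort jobs in decreasing order (LPT): [20, 14, 9, 6]
Assign each job to the least loaded machine:
  Machine 1: jobs [20, 6], load = 26
  Machine 2: jobs [14, 9], load = 23
Makespan = max load = 26

26


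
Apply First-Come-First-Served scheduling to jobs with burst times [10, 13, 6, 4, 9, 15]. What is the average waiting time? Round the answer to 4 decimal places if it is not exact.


FCFS order (as given): [10, 13, 6, 4, 9, 15]
Waiting times:
  Job 1: wait = 0
  Job 2: wait = 10
  Job 3: wait = 23
  Job 4: wait = 29
  Job 5: wait = 33
  Job 6: wait = 42
Sum of waiting times = 137
Average waiting time = 137/6 = 22.8333

22.8333


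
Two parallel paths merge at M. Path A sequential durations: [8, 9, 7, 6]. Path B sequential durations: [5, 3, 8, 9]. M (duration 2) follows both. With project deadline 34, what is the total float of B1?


Forward pass: ES(B1) = sum of predecessors on chain B = 0
EF = ES + duration = 0 + 5 = 5
Backward pass: LF(M) = deadline = 34; LS(M) = 34 - 2 = 32
LF(B1) = LS(M) - sum(successors on chain B) = 32 - 20 = 12
LS = LF - duration = 12 - 5 = 7
Total float = LS - ES = 7 - 0 = 7

7


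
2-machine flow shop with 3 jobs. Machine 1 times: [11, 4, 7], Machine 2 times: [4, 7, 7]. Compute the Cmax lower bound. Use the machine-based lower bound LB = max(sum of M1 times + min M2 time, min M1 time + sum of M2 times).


LB1 = sum(M1 times) + min(M2 times) = 22 + 4 = 26
LB2 = min(M1 times) + sum(M2 times) = 4 + 18 = 22
Lower bound = max(LB1, LB2) = max(26, 22) = 26

26


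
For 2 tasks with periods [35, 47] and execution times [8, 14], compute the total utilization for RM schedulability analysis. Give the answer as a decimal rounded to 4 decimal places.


Compute individual utilizations (exact fractions):
  Task 1: C/T = 8/35 (approx. 0.2286)
  Task 2: C/T = 14/47 (approx. 0.2979)
Total utilization U = 8/35 + 14/47 = 866/1645
Rounded to 4 decimal places: U = 0.5264
RM (Liu & Layland) bound for 2 tasks = 0.828427; compare with U = 866/1645 (approx. 0.526444)
U <= bound, so schedulable by RM sufficient condition.

0.5264


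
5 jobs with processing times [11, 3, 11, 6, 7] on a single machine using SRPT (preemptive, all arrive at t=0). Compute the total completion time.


Since all jobs arrive at t=0, SRPT equals SPT ordering.
SPT order: [3, 6, 7, 11, 11]
Completion times:
  Job 1: p=3, C=3
  Job 2: p=6, C=9
  Job 3: p=7, C=16
  Job 4: p=11, C=27
  Job 5: p=11, C=38
Total completion time = 3 + 9 + 16 + 27 + 38 = 93

93


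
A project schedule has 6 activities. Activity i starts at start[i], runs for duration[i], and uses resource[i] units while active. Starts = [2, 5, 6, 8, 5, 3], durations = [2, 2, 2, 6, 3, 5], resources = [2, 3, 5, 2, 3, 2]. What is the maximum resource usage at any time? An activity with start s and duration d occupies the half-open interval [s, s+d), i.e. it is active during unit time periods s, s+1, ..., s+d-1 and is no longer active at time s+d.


Each activity i is active on [start_i, start_i + duration_i).
Compute total resource usage per time slot:
  t=0: active resources = [], total = 0
  t=1: active resources = [], total = 0
  t=2: active resources = [2], total = 2
  t=3: active resources = [2, 2], total = 4
  t=4: active resources = [2], total = 2
  t=5: active resources = [3, 3, 2], total = 8
  t=6: active resources = [3, 5, 3, 2], total = 13
  t=7: active resources = [5, 3, 2], total = 10
  t=8: active resources = [2], total = 2
  t=9: active resources = [2], total = 2
  t=10: active resources = [2], total = 2
  t=11: active resources = [2], total = 2
  t=12: active resources = [2], total = 2
  t=13: active resources = [2], total = 2
Peak resource demand = 13

13


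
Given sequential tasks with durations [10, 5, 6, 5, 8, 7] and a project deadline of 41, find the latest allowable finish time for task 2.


LF(activity 2) = deadline - sum of successor durations
Successors: activities 3 through 6 with durations [6, 5, 8, 7]
Sum of successor durations = 26
LF = 41 - 26 = 15

15


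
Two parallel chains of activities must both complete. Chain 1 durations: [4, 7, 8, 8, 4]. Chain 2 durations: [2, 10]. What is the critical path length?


Path A total = 4 + 7 + 8 + 8 + 4 = 31
Path B total = 2 + 10 = 12
Critical path = longest path = max(31, 12) = 31

31


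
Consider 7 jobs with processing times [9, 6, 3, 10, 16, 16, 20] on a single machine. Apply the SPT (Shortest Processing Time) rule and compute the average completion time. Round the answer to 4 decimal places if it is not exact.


Sort jobs by processing time (SPT order): [3, 6, 9, 10, 16, 16, 20]
Compute completion times sequentially:
  Job 1: processing = 3, completes at 3
  Job 2: processing = 6, completes at 9
  Job 3: processing = 9, completes at 18
  Job 4: processing = 10, completes at 28
  Job 5: processing = 16, completes at 44
  Job 6: processing = 16, completes at 60
  Job 7: processing = 20, completes at 80
Sum of completion times = 242
Average completion time = 242/7 = 34.5714

34.5714


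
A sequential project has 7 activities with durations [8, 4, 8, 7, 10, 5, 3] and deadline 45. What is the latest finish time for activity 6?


LF(activity 6) = deadline - sum of successor durations
Successors: activities 7 through 7 with durations [3]
Sum of successor durations = 3
LF = 45 - 3 = 42

42


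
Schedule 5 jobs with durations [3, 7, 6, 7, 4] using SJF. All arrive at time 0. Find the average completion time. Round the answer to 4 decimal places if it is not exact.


SJF order (ascending): [3, 4, 6, 7, 7]
Completion times:
  Job 1: burst=3, C=3
  Job 2: burst=4, C=7
  Job 3: burst=6, C=13
  Job 4: burst=7, C=20
  Job 5: burst=7, C=27
Average completion = 70/5 = 14.0

14.0


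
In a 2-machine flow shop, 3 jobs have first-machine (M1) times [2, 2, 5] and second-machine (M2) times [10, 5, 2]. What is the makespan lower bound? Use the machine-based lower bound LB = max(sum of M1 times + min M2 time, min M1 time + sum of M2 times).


LB1 = sum(M1 times) + min(M2 times) = 9 + 2 = 11
LB2 = min(M1 times) + sum(M2 times) = 2 + 17 = 19
Lower bound = max(LB1, LB2) = max(11, 19) = 19

19


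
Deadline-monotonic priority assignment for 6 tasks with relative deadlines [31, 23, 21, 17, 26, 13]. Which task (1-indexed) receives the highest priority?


Sort tasks by relative deadline (ascending):
  Task 6: deadline = 13
  Task 4: deadline = 17
  Task 3: deadline = 21
  Task 2: deadline = 23
  Task 5: deadline = 26
  Task 1: deadline = 31
Priority order (highest first): [6, 4, 3, 2, 5, 1]
Highest priority task = 6

6


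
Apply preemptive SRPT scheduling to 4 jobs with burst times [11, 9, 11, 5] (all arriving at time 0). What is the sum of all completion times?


Since all jobs arrive at t=0, SRPT equals SPT ordering.
SPT order: [5, 9, 11, 11]
Completion times:
  Job 1: p=5, C=5
  Job 2: p=9, C=14
  Job 3: p=11, C=25
  Job 4: p=11, C=36
Total completion time = 5 + 14 + 25 + 36 = 80

80


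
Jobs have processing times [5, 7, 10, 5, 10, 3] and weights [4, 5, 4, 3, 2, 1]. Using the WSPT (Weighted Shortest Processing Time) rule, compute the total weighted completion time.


Compute p/w ratios and sort ascending (WSPT): [(5, 4), (7, 5), (5, 3), (10, 4), (3, 1), (10, 2)]
Compute weighted completion times:
  Job (p=5,w=4): C=5, w*C=4*5=20
  Job (p=7,w=5): C=12, w*C=5*12=60
  Job (p=5,w=3): C=17, w*C=3*17=51
  Job (p=10,w=4): C=27, w*C=4*27=108
  Job (p=3,w=1): C=30, w*C=1*30=30
  Job (p=10,w=2): C=40, w*C=2*40=80
Total weighted completion time = 349

349


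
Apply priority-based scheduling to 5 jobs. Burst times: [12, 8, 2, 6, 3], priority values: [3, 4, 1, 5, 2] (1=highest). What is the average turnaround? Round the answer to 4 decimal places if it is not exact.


Sort by priority (ascending = highest first):
Order: [(1, 2), (2, 3), (3, 12), (4, 8), (5, 6)]
Completion times:
  Priority 1, burst=2, C=2
  Priority 2, burst=3, C=5
  Priority 3, burst=12, C=17
  Priority 4, burst=8, C=25
  Priority 5, burst=6, C=31
Average turnaround = 80/5 = 16.0

16.0


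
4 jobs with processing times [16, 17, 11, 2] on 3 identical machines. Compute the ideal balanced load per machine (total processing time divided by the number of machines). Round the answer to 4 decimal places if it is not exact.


Total processing time = 16 + 17 + 11 + 2 = 46
Number of machines = 3
Ideal balanced load = 46 / 3 = 15.3333

15.3333


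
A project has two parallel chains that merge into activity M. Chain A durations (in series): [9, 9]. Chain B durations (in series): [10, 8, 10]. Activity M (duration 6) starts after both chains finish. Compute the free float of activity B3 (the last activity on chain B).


ES(B3) = sum of predecessors on chain B = 18
EF(B3) = ES + duration = 18 + 10 = 28
Successor of B3 is M. ES(M) = max(sum(A), sum(B)) = max(18, 28) = 28
Free float = ES(successor) - EF(current) = 28 - 28 = 0

0


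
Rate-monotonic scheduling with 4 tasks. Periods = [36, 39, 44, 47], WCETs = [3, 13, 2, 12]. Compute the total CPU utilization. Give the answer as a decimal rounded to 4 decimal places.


Compute individual utilizations (exact fractions):
  Task 1: C/T = 3/36 = 1/12 (approx. 0.0833)
  Task 2: C/T = 13/39 = 1/3 (approx. 0.3333)
  Task 3: C/T = 2/44 = 1/22 (approx. 0.0455)
  Task 4: C/T = 12/47 (approx. 0.2553)
Total utilization U = 1/12 + 1/3 + 1/22 + 12/47 = 4451/6204
Rounded to 4 decimal places: U = 0.7174
RM (Liu & Layland) bound for 4 tasks = 0.756828; compare with U = 4451/6204 (approx. 0.717440)
U <= bound, so schedulable by RM sufficient condition.

0.7174


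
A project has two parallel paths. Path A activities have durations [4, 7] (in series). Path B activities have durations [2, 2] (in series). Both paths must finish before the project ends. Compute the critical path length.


Path A total = 4 + 7 = 11
Path B total = 2 + 2 = 4
Critical path = longest path = max(11, 4) = 11

11


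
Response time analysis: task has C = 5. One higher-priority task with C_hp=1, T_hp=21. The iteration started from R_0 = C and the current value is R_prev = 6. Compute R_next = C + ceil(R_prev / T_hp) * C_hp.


R_next = C + ceil(R_prev / T_hp) * C_hp
ceil(6 / 21) = ceil(0.2857) = 1
Interference = 1 * 1 = 1
R_next = 5 + 1 = 6
R_next = R_prev, so the iteration has converged (response time = 6).

6


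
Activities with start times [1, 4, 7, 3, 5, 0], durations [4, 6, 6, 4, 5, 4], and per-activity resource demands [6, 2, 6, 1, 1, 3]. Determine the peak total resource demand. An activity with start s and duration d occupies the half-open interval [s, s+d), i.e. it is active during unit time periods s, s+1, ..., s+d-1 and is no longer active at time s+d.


Each activity i is active on [start_i, start_i + duration_i).
Compute total resource usage per time slot:
  t=0: active resources = [3], total = 3
  t=1: active resources = [6, 3], total = 9
  t=2: active resources = [6, 3], total = 9
  t=3: active resources = [6, 1, 3], total = 10
  t=4: active resources = [6, 2, 1], total = 9
  t=5: active resources = [2, 1, 1], total = 4
  t=6: active resources = [2, 1, 1], total = 4
  t=7: active resources = [2, 6, 1], total = 9
  t=8: active resources = [2, 6, 1], total = 9
  t=9: active resources = [2, 6, 1], total = 9
  t=10: active resources = [6], total = 6
  t=11: active resources = [6], total = 6
  t=12: active resources = [6], total = 6
Peak resource demand = 10

10


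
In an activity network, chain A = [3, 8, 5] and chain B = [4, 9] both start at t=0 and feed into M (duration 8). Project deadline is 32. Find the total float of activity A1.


Forward pass: ES(A1) = sum of predecessors on chain A = 0
EF = ES + duration = 0 + 3 = 3
Backward pass: LF(M) = deadline = 32; LS(M) = 32 - 8 = 24
LF(A1) = LS(M) - sum(successors on chain A) = 24 - 13 = 11
LS = LF - duration = 11 - 3 = 8
Total float = LS - ES = 8 - 0 = 8

8


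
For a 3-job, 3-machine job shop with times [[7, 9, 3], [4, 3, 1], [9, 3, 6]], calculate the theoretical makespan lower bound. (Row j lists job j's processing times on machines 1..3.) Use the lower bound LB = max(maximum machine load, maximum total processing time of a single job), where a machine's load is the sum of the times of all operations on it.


Machine loads:
  Machine 1: 7 + 4 + 9 = 20
  Machine 2: 9 + 3 + 3 = 15
  Machine 3: 3 + 1 + 6 = 10
Max machine load = 20
Job totals:
  Job 1: 19
  Job 2: 8
  Job 3: 18
Max job total = 19
Lower bound = max(20, 19) = 20

20


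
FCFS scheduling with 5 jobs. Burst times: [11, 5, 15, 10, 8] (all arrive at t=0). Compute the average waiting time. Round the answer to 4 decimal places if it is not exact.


FCFS order (as given): [11, 5, 15, 10, 8]
Waiting times:
  Job 1: wait = 0
  Job 2: wait = 11
  Job 3: wait = 16
  Job 4: wait = 31
  Job 5: wait = 41
Sum of waiting times = 99
Average waiting time = 99/5 = 19.8

19.8


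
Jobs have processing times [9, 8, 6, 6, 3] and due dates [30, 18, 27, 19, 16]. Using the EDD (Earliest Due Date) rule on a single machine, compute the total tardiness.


Sort by due date (EDD order): [(3, 16), (8, 18), (6, 19), (6, 27), (9, 30)]
Compute completion times and tardiness:
  Job 1: p=3, d=16, C=3, tardiness=max(0,3-16)=0
  Job 2: p=8, d=18, C=11, tardiness=max(0,11-18)=0
  Job 3: p=6, d=19, C=17, tardiness=max(0,17-19)=0
  Job 4: p=6, d=27, C=23, tardiness=max(0,23-27)=0
  Job 5: p=9, d=30, C=32, tardiness=max(0,32-30)=2
Total tardiness = 2

2


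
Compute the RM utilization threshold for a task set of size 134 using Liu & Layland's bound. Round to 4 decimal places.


Compute 2^(1/134) = 1.0051861419
Subtract 1: 1.0051861419 - 1 = 0.0051861419
Multiply by n: 134 * 0.0051861419 = 0.6949430146
Round to 4 dp: 0.6949

0.6949


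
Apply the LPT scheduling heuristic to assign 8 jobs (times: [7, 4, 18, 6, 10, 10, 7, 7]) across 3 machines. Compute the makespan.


Sort jobs in decreasing order (LPT): [18, 10, 10, 7, 7, 7, 6, 4]
Assign each job to the least loaded machine:
  Machine 1: jobs [18, 4], load = 22
  Machine 2: jobs [10, 7, 7], load = 24
  Machine 3: jobs [10, 7, 6], load = 23
Makespan = max load = 24

24


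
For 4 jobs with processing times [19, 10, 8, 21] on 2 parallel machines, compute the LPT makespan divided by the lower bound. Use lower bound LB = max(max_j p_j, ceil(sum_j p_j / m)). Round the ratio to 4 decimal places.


LPT order: [21, 19, 10, 8]
Machine loads after assignment: [29, 29]
LPT makespan = 29
Lower bound = max(max_job, ceil(total/2)) = max(21, 29) = 29
Ratio = 29 / 29 = 1.0

1.0


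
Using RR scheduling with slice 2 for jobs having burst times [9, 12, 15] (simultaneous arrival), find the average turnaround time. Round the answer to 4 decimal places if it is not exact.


Time quantum = 2
Execution trace:
  J1 runs 2 units, time = 2
  J2 runs 2 units, time = 4
  J3 runs 2 units, time = 6
  J1 runs 2 units, time = 8
  J2 runs 2 units, time = 10
  J3 runs 2 units, time = 12
  J1 runs 2 units, time = 14
  J2 runs 2 units, time = 16
  J3 runs 2 units, time = 18
  J1 runs 2 units, time = 20
  J2 runs 2 units, time = 22
  J3 runs 2 units, time = 24
  J1 runs 1 units, time = 25
  J2 runs 2 units, time = 27
  J3 runs 2 units, time = 29
  J2 runs 2 units, time = 31
  J3 runs 2 units, time = 33
  J3 runs 2 units, time = 35
  J3 runs 1 units, time = 36
Finish times: [25, 31, 36]
Average turnaround = 92/3 = 30.6667

30.6667


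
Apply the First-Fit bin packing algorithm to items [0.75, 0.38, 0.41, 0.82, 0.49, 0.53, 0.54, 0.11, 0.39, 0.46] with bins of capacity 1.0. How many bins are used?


Place items sequentially using First-Fit:
  Item 0.75 -> new Bin 1
  Item 0.38 -> new Bin 2
  Item 0.41 -> Bin 2 (now 0.79)
  Item 0.82 -> new Bin 3
  Item 0.49 -> new Bin 4
  Item 0.53 -> new Bin 5
  Item 0.54 -> new Bin 6
  Item 0.11 -> Bin 1 (now 0.86)
  Item 0.39 -> Bin 4 (now 0.88)
  Item 0.46 -> Bin 5 (now 0.99)
Total bins used = 6

6


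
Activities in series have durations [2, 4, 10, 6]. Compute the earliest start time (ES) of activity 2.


Activity 2 starts after activities 1 through 1 complete.
Predecessor durations: [2]
ES = 2 = 2

2


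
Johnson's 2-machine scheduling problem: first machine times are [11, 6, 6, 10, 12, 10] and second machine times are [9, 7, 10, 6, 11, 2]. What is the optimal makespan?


Apply Johnson's rule:
  Group 1 (a <= b): [(2, 6, 7), (3, 6, 10)]
  Group 2 (a > b): [(5, 12, 11), (1, 11, 9), (4, 10, 6), (6, 10, 2)]
Optimal job order: [2, 3, 5, 1, 4, 6]
Schedule:
  Job 2: M1 done at 6, M2 done at 13
  Job 3: M1 done at 12, M2 done at 23
  Job 5: M1 done at 24, M2 done at 35
  Job 1: M1 done at 35, M2 done at 44
  Job 4: M1 done at 45, M2 done at 51
  Job 6: M1 done at 55, M2 done at 57
Makespan = 57

57


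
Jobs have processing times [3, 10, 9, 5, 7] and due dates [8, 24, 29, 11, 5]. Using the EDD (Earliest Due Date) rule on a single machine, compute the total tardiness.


Sort by due date (EDD order): [(7, 5), (3, 8), (5, 11), (10, 24), (9, 29)]
Compute completion times and tardiness:
  Job 1: p=7, d=5, C=7, tardiness=max(0,7-5)=2
  Job 2: p=3, d=8, C=10, tardiness=max(0,10-8)=2
  Job 3: p=5, d=11, C=15, tardiness=max(0,15-11)=4
  Job 4: p=10, d=24, C=25, tardiness=max(0,25-24)=1
  Job 5: p=9, d=29, C=34, tardiness=max(0,34-29)=5
Total tardiness = 14

14


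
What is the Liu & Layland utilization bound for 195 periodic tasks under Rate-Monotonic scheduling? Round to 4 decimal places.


Compute 2^(1/195) = 1.0035609260
Subtract 1: 1.0035609260 - 1 = 0.0035609260
Multiply by n: 195 * 0.0035609260 = 0.6943805700
Round to 4 dp: 0.6944

0.6944


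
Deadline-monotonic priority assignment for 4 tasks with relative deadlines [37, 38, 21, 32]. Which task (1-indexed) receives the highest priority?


Sort tasks by relative deadline (ascending):
  Task 3: deadline = 21
  Task 4: deadline = 32
  Task 1: deadline = 37
  Task 2: deadline = 38
Priority order (highest first): [3, 4, 1, 2]
Highest priority task = 3

3


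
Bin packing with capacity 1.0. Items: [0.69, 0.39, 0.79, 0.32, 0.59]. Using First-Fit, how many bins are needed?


Place items sequentially using First-Fit:
  Item 0.69 -> new Bin 1
  Item 0.39 -> new Bin 2
  Item 0.79 -> new Bin 3
  Item 0.32 -> Bin 2 (now 0.71)
  Item 0.59 -> new Bin 4
Total bins used = 4

4


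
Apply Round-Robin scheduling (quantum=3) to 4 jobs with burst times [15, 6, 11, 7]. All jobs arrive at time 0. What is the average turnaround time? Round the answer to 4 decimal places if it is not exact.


Time quantum = 3
Execution trace:
  J1 runs 3 units, time = 3
  J2 runs 3 units, time = 6
  J3 runs 3 units, time = 9
  J4 runs 3 units, time = 12
  J1 runs 3 units, time = 15
  J2 runs 3 units, time = 18
  J3 runs 3 units, time = 21
  J4 runs 3 units, time = 24
  J1 runs 3 units, time = 27
  J3 runs 3 units, time = 30
  J4 runs 1 units, time = 31
  J1 runs 3 units, time = 34
  J3 runs 2 units, time = 36
  J1 runs 3 units, time = 39
Finish times: [39, 18, 36, 31]
Average turnaround = 124/4 = 31.0

31.0


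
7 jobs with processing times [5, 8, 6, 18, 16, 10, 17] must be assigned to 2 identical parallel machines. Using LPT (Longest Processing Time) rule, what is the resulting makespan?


Sort jobs in decreasing order (LPT): [18, 17, 16, 10, 8, 6, 5]
Assign each job to the least loaded machine:
  Machine 1: jobs [18, 10, 8, 5], load = 41
  Machine 2: jobs [17, 16, 6], load = 39
Makespan = max load = 41

41


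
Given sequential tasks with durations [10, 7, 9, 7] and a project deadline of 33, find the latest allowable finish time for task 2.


LF(activity 2) = deadline - sum of successor durations
Successors: activities 3 through 4 with durations [9, 7]
Sum of successor durations = 16
LF = 33 - 16 = 17

17


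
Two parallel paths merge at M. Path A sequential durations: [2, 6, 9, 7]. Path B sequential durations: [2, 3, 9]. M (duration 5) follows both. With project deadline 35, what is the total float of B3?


Forward pass: ES(B3) = sum of predecessors on chain B = 5
EF = ES + duration = 5 + 9 = 14
Backward pass: LF(M) = deadline = 35; LS(M) = 35 - 5 = 30
LF(B3) = LS(M) - sum(successors on chain B) = 30 - 0 = 30
LS = LF - duration = 30 - 9 = 21
Total float = LS - ES = 21 - 5 = 16

16


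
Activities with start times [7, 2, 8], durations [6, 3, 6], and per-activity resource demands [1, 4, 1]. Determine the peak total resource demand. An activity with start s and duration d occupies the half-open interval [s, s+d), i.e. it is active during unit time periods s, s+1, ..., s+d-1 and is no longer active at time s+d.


Each activity i is active on [start_i, start_i + duration_i).
Compute total resource usage per time slot:
  t=0: active resources = [], total = 0
  t=1: active resources = [], total = 0
  t=2: active resources = [4], total = 4
  t=3: active resources = [4], total = 4
  t=4: active resources = [4], total = 4
  t=5: active resources = [], total = 0
  t=6: active resources = [], total = 0
  t=7: active resources = [1], total = 1
  t=8: active resources = [1, 1], total = 2
  t=9: active resources = [1, 1], total = 2
  t=10: active resources = [1, 1], total = 2
  t=11: active resources = [1, 1], total = 2
  t=12: active resources = [1, 1], total = 2
  t=13: active resources = [1], total = 1
Peak resource demand = 4

4


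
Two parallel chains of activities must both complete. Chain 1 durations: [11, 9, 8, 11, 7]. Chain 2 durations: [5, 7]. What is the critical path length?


Path A total = 11 + 9 + 8 + 11 + 7 = 46
Path B total = 5 + 7 = 12
Critical path = longest path = max(46, 12) = 46

46


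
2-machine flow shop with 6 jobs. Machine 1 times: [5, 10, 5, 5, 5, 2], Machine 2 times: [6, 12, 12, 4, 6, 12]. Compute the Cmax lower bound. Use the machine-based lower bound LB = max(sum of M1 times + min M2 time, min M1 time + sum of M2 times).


LB1 = sum(M1 times) + min(M2 times) = 32 + 4 = 36
LB2 = min(M1 times) + sum(M2 times) = 2 + 52 = 54
Lower bound = max(LB1, LB2) = max(36, 54) = 54

54


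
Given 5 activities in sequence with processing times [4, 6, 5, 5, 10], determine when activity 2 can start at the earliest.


Activity 2 starts after activities 1 through 1 complete.
Predecessor durations: [4]
ES = 4 = 4

4


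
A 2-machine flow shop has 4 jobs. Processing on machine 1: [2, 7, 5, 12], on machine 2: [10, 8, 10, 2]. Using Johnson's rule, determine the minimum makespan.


Apply Johnson's rule:
  Group 1 (a <= b): [(1, 2, 10), (3, 5, 10), (2, 7, 8)]
  Group 2 (a > b): [(4, 12, 2)]
Optimal job order: [1, 3, 2, 4]
Schedule:
  Job 1: M1 done at 2, M2 done at 12
  Job 3: M1 done at 7, M2 done at 22
  Job 2: M1 done at 14, M2 done at 30
  Job 4: M1 done at 26, M2 done at 32
Makespan = 32

32


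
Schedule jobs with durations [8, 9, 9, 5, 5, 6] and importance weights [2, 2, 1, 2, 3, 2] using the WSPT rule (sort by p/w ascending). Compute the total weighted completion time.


Compute p/w ratios and sort ascending (WSPT): [(5, 3), (5, 2), (6, 2), (8, 2), (9, 2), (9, 1)]
Compute weighted completion times:
  Job (p=5,w=3): C=5, w*C=3*5=15
  Job (p=5,w=2): C=10, w*C=2*10=20
  Job (p=6,w=2): C=16, w*C=2*16=32
  Job (p=8,w=2): C=24, w*C=2*24=48
  Job (p=9,w=2): C=33, w*C=2*33=66
  Job (p=9,w=1): C=42, w*C=1*42=42
Total weighted completion time = 223

223


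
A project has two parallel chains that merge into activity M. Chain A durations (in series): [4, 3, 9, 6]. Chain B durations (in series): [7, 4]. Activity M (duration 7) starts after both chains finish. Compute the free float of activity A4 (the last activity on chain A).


ES(A4) = sum of predecessors on chain A = 16
EF(A4) = ES + duration = 16 + 6 = 22
Successor of A4 is M. ES(M) = max(sum(A), sum(B)) = max(22, 11) = 22
Free float = ES(successor) - EF(current) = 22 - 22 = 0

0


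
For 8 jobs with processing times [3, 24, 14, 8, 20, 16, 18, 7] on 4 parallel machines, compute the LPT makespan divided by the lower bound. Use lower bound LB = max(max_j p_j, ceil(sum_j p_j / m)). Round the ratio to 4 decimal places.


LPT order: [24, 20, 18, 16, 14, 8, 7, 3]
Machine loads after assignment: [27, 27, 26, 30]
LPT makespan = 30
Lower bound = max(max_job, ceil(total/4)) = max(24, 28) = 28
Ratio = 30 / 28 = 1.0714

1.0714


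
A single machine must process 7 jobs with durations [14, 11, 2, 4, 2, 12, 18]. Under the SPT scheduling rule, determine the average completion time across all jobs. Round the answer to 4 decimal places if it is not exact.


Sort jobs by processing time (SPT order): [2, 2, 4, 11, 12, 14, 18]
Compute completion times sequentially:
  Job 1: processing = 2, completes at 2
  Job 2: processing = 2, completes at 4
  Job 3: processing = 4, completes at 8
  Job 4: processing = 11, completes at 19
  Job 5: processing = 12, completes at 31
  Job 6: processing = 14, completes at 45
  Job 7: processing = 18, completes at 63
Sum of completion times = 172
Average completion time = 172/7 = 24.5714

24.5714


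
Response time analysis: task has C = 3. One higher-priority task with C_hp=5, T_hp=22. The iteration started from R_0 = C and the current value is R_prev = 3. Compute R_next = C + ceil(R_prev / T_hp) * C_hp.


R_next = C + ceil(R_prev / T_hp) * C_hp
ceil(3 / 22) = ceil(0.1364) = 1
Interference = 1 * 5 = 5
R_next = 3 + 5 = 8

8


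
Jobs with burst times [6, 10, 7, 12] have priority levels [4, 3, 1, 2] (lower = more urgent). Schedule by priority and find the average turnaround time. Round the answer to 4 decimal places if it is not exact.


Sort by priority (ascending = highest first):
Order: [(1, 7), (2, 12), (3, 10), (4, 6)]
Completion times:
  Priority 1, burst=7, C=7
  Priority 2, burst=12, C=19
  Priority 3, burst=10, C=29
  Priority 4, burst=6, C=35
Average turnaround = 90/4 = 22.5

22.5


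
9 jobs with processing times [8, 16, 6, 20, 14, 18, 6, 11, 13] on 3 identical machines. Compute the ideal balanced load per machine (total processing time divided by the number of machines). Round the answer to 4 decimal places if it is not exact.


Total processing time = 8 + 16 + 6 + 20 + 14 + 18 + 6 + 11 + 13 = 112
Number of machines = 3
Ideal balanced load = 112 / 3 = 37.3333

37.3333


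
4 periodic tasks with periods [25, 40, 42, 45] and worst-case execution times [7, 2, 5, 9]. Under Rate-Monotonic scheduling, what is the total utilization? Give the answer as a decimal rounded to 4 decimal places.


Compute individual utilizations (exact fractions):
  Task 1: C/T = 7/25 (approx. 0.28)
  Task 2: C/T = 2/40 = 1/20 (approx. 0.05)
  Task 3: C/T = 5/42 (approx. 0.119)
  Task 4: C/T = 9/45 = 1/5 (approx. 0.2)
Total utilization U = 7/25 + 1/20 + 5/42 + 1/5 = 1363/2100
Rounded to 4 decimal places: U = 0.6490
RM (Liu & Layland) bound for 4 tasks = 0.756828; compare with U = 1363/2100 (approx. 0.649048)
U <= bound, so schedulable by RM sufficient condition.

0.6490


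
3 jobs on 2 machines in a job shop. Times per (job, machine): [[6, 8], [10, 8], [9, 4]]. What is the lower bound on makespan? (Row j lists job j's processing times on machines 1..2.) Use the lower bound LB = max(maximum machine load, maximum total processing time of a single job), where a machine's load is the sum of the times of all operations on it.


Machine loads:
  Machine 1: 6 + 10 + 9 = 25
  Machine 2: 8 + 8 + 4 = 20
Max machine load = 25
Job totals:
  Job 1: 14
  Job 2: 18
  Job 3: 13
Max job total = 18
Lower bound = max(25, 18) = 25

25


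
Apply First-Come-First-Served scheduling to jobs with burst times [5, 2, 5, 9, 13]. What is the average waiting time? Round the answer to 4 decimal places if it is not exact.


FCFS order (as given): [5, 2, 5, 9, 13]
Waiting times:
  Job 1: wait = 0
  Job 2: wait = 5
  Job 3: wait = 7
  Job 4: wait = 12
  Job 5: wait = 21
Sum of waiting times = 45
Average waiting time = 45/5 = 9.0

9.0


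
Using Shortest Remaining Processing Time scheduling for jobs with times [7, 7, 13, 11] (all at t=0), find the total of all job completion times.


Since all jobs arrive at t=0, SRPT equals SPT ordering.
SPT order: [7, 7, 11, 13]
Completion times:
  Job 1: p=7, C=7
  Job 2: p=7, C=14
  Job 3: p=11, C=25
  Job 4: p=13, C=38
Total completion time = 7 + 14 + 25 + 38 = 84

84
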